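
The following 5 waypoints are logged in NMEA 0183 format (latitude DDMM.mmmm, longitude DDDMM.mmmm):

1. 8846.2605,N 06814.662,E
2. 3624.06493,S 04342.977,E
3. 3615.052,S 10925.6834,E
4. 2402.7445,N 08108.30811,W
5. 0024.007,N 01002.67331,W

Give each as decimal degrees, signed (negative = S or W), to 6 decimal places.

1. 88.771008, 68.244367
2. -36.401082, 43.716283
3. -36.250867, 109.428057
4. 24.045742, -81.138469
5. 0.400117, -10.044555

Point 1:
  Latitude: degrees = first 2 digits = 88, minutes = 46.2605; 88 + 46.2605/60 = 88.7710083
  N ⇒ keep positive
  Lon: degrees = first 3 digits = 68, minutes = 14.662; 68 + 14.662/60 = 68.2443667
  E ⇒ keep positive
Point 2:
  Latitude: split at 2 digits → 36° and 24.06493′; 36 + 24.06493/60 = 36.4010822
  hemisphere S, so the sign is −
  λ: degrees = first 3 digits = 43, minutes = 42.977; 43 + 42.977/60 = 43.7162833
  E → positive
Point 3:
  Lat: degrees = first 2 digits = 36, minutes = 15.052; 36 + 15.052/60 = 36.2508667
  hemisphere S, so the sign is −
  λ: split at 3 digits → 109° and 25.6834′; 109 + 25.6834/60 = 109.4280567
  E ⇒ keep positive
Point 4:
  Lat: degrees = first 2 digits = 24, minutes = 2.7445; 24 + 2.7445/60 = 24.0457417
  N ⇒ keep positive
  λ: degrees = first 3 digits = 81, minutes = 8.30811; 81 + 8.30811/60 = 81.1384685
  W → negative
Point 5:
  Latitude: degrees = first 2 digits = 0, minutes = 24.007; 0 + 24.007/60 = 0.4001167
  N ⇒ keep positive
  Longitude: degrees = first 3 digits = 10, minutes = 2.67331; 10 + 2.67331/60 = 10.0445552
  W ⇒ negate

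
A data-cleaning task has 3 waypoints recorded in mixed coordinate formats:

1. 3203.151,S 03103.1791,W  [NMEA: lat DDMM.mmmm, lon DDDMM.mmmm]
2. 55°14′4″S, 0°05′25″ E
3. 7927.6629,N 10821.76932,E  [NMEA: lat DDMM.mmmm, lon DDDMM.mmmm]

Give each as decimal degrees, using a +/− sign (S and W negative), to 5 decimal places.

Point 1:
  Lat: degrees = first 2 digits = 32, minutes = 3.151; 32 + 3.151/60 = 32.052517
  hemisphere S, so the sign is −
  λ: split at 3 digits → 031° and 3.1791′; 31 + 3.1791/60 = 31.052985
  W → negative
Point 2:
  Lat: 14′ + 4″ = 14.06667′; 55 + 14.06667/60 = 55.234444
  S ⇒ negate
  λ: 5′ + 25″ = 5.41667′; 0 + 5.41667/60 = 0.090278
  E ⇒ keep positive
Point 3:
  φ: split at 2 digits → 79° and 27.6629′; 79 + 27.6629/60 = 79.461048
  N ⇒ keep positive
  λ: degrees = first 3 digits = 108, minutes = 21.76932; 108 + 21.76932/60 = 108.362822
  E ⇒ keep positive

1. -32.05252, -31.05299
2. -55.23444, 0.09028
3. 79.46105, 108.36282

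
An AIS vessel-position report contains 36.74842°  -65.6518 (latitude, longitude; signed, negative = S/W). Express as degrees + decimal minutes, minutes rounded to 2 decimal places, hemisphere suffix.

36° 44.91′ N, 65° 39.11′ W

Lat: fractional part 0.748420 → 44.9052 minutes
Longitude is negative → W; |value| = 65.651800
Longitude: minutes = (65.651800 − 65) × 60 = 39.1080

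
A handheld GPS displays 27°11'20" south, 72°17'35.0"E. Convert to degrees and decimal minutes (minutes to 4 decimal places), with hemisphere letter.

Lat: 11 + 20/60 = 11.333333′
Lon: seconds/60 = 0.58333; minutes = 17 + 0.58333 = 17.583333

27° 11.3333′ S, 72° 17.5833′ E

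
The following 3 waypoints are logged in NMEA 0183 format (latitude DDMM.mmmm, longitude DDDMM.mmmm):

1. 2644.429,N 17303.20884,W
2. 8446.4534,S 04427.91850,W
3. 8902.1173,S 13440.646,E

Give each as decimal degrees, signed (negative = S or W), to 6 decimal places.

Point 1:
  Lat: degrees = first 2 digits = 26, minutes = 44.429; 26 + 44.429/60 = 26.7404833
  N → positive
  Lon: split at 3 digits → 173° and 3.20884′; 173 + 3.20884/60 = 173.0534807
  hemisphere W, so the sign is −
Point 2:
  Latitude: degrees = first 2 digits = 84, minutes = 46.4534; 84 + 46.4534/60 = 84.7742233
  hemisphere S, so the sign is −
  Longitude: degrees = first 3 digits = 44, minutes = 27.9185; 44 + 27.9185/60 = 44.4653083
  W ⇒ negate
Point 3:
  Latitude: split at 2 digits → 89° and 2.1173′; 89 + 2.1173/60 = 89.0352883
  hemisphere S, so the sign is −
  Lon: split at 3 digits → 134° and 40.646′; 134 + 40.646/60 = 134.6774333
  E → positive

1. 26.740483, -173.053481
2. -84.774223, -44.465308
3. -89.035288, 134.677433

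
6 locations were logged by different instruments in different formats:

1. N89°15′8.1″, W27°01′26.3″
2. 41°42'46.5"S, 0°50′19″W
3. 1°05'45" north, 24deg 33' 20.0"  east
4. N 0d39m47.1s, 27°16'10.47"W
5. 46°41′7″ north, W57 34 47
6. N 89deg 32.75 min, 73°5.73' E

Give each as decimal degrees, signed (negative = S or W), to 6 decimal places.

Point 1:
  Lat: 89 + 15/60 + 8.1/3600 = 89.2522500
  N → positive
  Longitude: 1′ + 26.3″ = 1.43833′; 27 + 1.43833/60 = 27.0239722
  W → negative
Point 2:
  φ: 41° + 42/60 + 46.5/3600 = 41 + 0.700000 + 0.012917 = 41.7129167
  S → negative
  Longitude: 0 + 50/60 + 19/3600 = 0.8386111
  hemisphere W, so the sign is −
Point 3:
  φ: 5′ + 45″ = 5.75000′; 1 + 5.75000/60 = 1.0958333
  N ⇒ keep positive
  Lon: 24° + 33/60 + 20/3600 = 24 + 0.550000 + 0.005556 = 24.5555556
  E → positive
Point 4:
  Lat: 0° + 39/60 + 47.1/3600 = 0 + 0.650000 + 0.013083 = 0.6630833
  N ⇒ keep positive
  λ: 16′ + 10.47″ = 16.17450′; 27 + 16.17450/60 = 27.2695750
  W ⇒ negate
Point 5:
  Latitude: 46 + 41/60 + 7/3600 = 46.6852778
  N ⇒ keep positive
  Longitude: 34′ + 47″ = 34.78333′; 57 + 34.78333/60 = 57.5797222
  hemisphere W, so the sign is −
Point 6:
  φ: 32.75′ = 0.545833°; total 89.5458333
  N → positive
  λ: 5.73′ = 0.095500°; total 73.0955000
  E ⇒ keep positive

1. 89.252250, -27.023972
2. -41.712917, -0.838611
3. 1.095833, 24.555556
4. 0.663083, -27.269575
5. 46.685278, -57.579722
6. 89.545833, 73.095500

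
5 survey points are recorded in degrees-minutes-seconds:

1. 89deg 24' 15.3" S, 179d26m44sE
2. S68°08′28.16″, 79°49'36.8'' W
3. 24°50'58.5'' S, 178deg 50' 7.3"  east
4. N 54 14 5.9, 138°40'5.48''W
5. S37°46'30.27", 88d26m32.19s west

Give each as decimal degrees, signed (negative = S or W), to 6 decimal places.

Point 1:
  Lat: 89° + 24/60 + 15.3/3600 = 89 + 0.400000 + 0.004250 = 89.4042500
  S → negative
  Longitude: 179° + 26/60 + 44/3600 = 179 + 0.433333 + 0.012222 = 179.4455556
  E ⇒ keep positive
Point 2:
  Lat: 8′ + 28.16″ = 8.46933′; 68 + 8.46933/60 = 68.1411556
  S ⇒ negate
  Longitude: 79 + 49/60 + 36.8/3600 = 79.8268889
  W → negative
Point 3:
  Latitude: 24° + 50/60 + 58.5/3600 = 24 + 0.833333 + 0.016250 = 24.8495833
  S → negative
  λ: 178° + 50/60 + 7.3/3600 = 178 + 0.833333 + 0.002028 = 178.8353611
  E ⇒ keep positive
Point 4:
  Latitude: 54° + 14/60 + 5.9/3600 = 54 + 0.233333 + 0.001639 = 54.2349722
  N → positive
  Lon: 40′ + 5.48″ = 40.09133′; 138 + 40.09133/60 = 138.6681889
  W ⇒ negate
Point 5:
  Latitude: 37° + 46/60 + 30.27/3600 = 37 + 0.766667 + 0.008408 = 37.7750750
  S ⇒ negate
  Lon: 88° + 26/60 + 32.19/3600 = 88 + 0.433333 + 0.008942 = 88.4422750
  W → negative

1. -89.404250, 179.445556
2. -68.141156, -79.826889
3. -24.849583, 178.835361
4. 54.234972, -138.668189
5. -37.775075, -88.442275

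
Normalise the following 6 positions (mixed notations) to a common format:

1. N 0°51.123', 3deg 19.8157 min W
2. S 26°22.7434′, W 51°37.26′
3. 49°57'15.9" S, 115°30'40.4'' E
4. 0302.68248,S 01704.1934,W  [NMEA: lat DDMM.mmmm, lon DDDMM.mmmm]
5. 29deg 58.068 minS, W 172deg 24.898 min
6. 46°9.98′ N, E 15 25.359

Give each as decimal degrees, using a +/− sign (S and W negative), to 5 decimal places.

1. 0.85205, -3.33026
2. -26.37906, -51.62100
3. -49.95442, 115.51122
4. -3.04471, -17.06989
5. -29.96780, -172.41497
6. 46.16633, 15.42265

Point 1:
  Latitude: 0 + 51.123/60 = 0.852050
  N ⇒ keep positive
  Longitude: 3 + 19.8157/60 = 3.330262
  W → negative
Point 2:
  Lat: 26 + 22.7434/60 = 26.379057
  hemisphere S, so the sign is −
  λ: 51 + 37.26/60 = 51.621000
  hemisphere W, so the sign is −
Point 3:
  Latitude: 49° + 57/60 + 15.9/3600 = 49 + 0.950000 + 0.004417 = 49.954417
  S ⇒ negate
  λ: 30′ + 40.4″ = 30.67333′; 115 + 30.67333/60 = 115.511222
  E → positive
Point 4:
  Latitude: split at 2 digits → 03° and 2.68248′; 3 + 2.68248/60 = 3.044708
  S → negative
  λ: degrees = first 3 digits = 17, minutes = 4.1934; 17 + 4.1934/60 = 17.069890
  W ⇒ negate
Point 5:
  φ: 58.068′ = 0.967800°; total 29.967800
  S → negative
  Longitude: 24.898′ = 0.414967°; total 172.414967
  W → negative
Point 6:
  Latitude: 46 + 9.98/60 = 46.166333
  N → positive
  Lon: 15 + 25.359/60 = 15.422650
  E → positive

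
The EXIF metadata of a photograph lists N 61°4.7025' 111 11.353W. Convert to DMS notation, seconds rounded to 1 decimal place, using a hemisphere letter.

Lat: 4.70250′ → 4′ and 0.70250 × 60 = 42.150″
Longitude: fractional minutes 0.35300 × 60 = 21.180″

61°04′42.2″ N, 111°11′21.2″ W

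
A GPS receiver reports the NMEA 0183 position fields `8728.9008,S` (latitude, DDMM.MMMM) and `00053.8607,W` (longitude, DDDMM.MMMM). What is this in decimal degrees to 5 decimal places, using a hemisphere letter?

Latitude: degrees = first 2 digits = 87, minutes = 28.9008; 87 + 28.9008/60 = 87.481680
λ: split at 3 digits → 000° and 53.8607′; 0 + 53.8607/60 = 0.897678

87.48168° S, 0.89768° W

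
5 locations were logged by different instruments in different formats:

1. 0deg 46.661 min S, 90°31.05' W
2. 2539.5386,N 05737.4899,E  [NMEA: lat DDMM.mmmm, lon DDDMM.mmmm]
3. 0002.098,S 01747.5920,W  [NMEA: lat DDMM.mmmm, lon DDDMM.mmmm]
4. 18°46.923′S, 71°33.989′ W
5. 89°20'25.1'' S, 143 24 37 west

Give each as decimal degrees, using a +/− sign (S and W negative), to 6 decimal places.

1. -0.777683, -90.517500
2. 25.658977, 57.624832
3. -0.034967, -17.793200
4. -18.782050, -71.566483
5. -89.340306, -143.410278

Point 1:
  Latitude: 0 + 46.661/60 = 0.7776833
  S ⇒ negate
  Lon: 90 + 31.05/60 = 90.5175000
  hemisphere W, so the sign is −
Point 2:
  Latitude: split at 2 digits → 25° and 39.5386′; 25 + 39.5386/60 = 25.6589767
  N ⇒ keep positive
  λ: degrees = first 3 digits = 57, minutes = 37.4899; 57 + 37.4899/60 = 57.6248317
  E ⇒ keep positive
Point 3:
  φ: degrees = first 2 digits = 0, minutes = 2.098; 0 + 2.098/60 = 0.0349667
  S → negative
  Lon: split at 3 digits → 017° and 47.592′; 17 + 47.592/60 = 17.7932000
  hemisphere W, so the sign is −
Point 4:
  Lat: 18 + 46.923/60 = 18.7820500
  S → negative
  λ: 71 + 33.989/60 = 71.5664833
  W → negative
Point 5:
  φ: 89° + 20/60 + 25.1/3600 = 89 + 0.333333 + 0.006972 = 89.3403056
  S ⇒ negate
  λ: 143 + 24/60 + 37/3600 = 143.4102778
  hemisphere W, so the sign is −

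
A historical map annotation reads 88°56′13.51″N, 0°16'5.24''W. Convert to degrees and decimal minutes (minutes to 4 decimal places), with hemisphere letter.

88° 56.2252′ N, 0° 16.0873′ W

Latitude: 56 + 13.51/60 = 56.225167′
Longitude: 16 + 5.24/60 = 16.087333′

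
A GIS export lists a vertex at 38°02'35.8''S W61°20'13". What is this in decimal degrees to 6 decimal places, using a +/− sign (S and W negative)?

φ: 2′ + 35.8″ = 2.59667′; 38 + 2.59667/60 = 38.0432778
S → negative
Lon: 61° + 20/60 + 13/3600 = 61 + 0.333333 + 0.003611 = 61.3369444
hemisphere W, so the sign is −

-38.043278, -61.336944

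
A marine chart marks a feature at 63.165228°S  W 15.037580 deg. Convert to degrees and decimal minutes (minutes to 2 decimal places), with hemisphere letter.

63° 9.91′ S, 15° 2.25′ W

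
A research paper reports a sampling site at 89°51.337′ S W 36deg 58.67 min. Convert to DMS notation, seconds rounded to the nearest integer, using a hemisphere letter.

89°51′20″ S, 36°58′40″ W

Lat: 51.33700′ → 51′ and 0.33700 × 60 = 20.22″
Lon: 58.67000′ → 58′ and 0.67000 × 60 = 40.20″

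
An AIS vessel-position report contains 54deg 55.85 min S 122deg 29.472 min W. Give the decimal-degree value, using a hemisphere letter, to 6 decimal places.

54.930833° S, 122.491200° W

φ: 54 + 55.85/60 = 54.9308333
λ: 29.472′ = 0.491200°; total 122.4912000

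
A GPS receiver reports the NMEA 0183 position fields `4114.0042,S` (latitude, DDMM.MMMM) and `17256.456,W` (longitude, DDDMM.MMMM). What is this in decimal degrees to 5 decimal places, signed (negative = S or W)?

-41.23340, -172.94093

Lat: split at 2 digits → 41° and 14.0042′; 41 + 14.0042/60 = 41.233403
S → negative
λ: degrees = first 3 digits = 172, minutes = 56.456; 172 + 56.456/60 = 172.940933
hemisphere W, so the sign is −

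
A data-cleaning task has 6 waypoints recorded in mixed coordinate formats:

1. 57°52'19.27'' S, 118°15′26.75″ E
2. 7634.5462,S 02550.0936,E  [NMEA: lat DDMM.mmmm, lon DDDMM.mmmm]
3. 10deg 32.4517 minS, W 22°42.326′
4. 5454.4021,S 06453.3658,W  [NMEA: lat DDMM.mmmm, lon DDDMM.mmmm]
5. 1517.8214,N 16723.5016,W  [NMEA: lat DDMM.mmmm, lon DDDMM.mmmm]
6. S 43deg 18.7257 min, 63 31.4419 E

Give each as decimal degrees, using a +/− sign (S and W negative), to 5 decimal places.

1. -57.87202, 118.25743
2. -76.57577, 25.83489
3. -10.54086, -22.70543
4. -54.90670, -64.88943
5. 15.29702, -167.39169
6. -43.31210, 63.52403

Point 1:
  φ: 57 + 52/60 + 19.27/3600 = 57.872019
  S → negative
  Longitude: 118 + 15/60 + 26.75/3600 = 118.257431
  E → positive
Point 2:
  φ: split at 2 digits → 76° and 34.5462′; 76 + 34.5462/60 = 76.575770
  hemisphere S, so the sign is −
  Lon: degrees = first 3 digits = 25, minutes = 50.0936; 25 + 50.0936/60 = 25.834893
  E → positive
Point 3:
  Lat: 10 + 32.4517/60 = 10.540862
  S ⇒ negate
  λ: 22 + 42.326/60 = 22.705433
  W ⇒ negate
Point 4:
  φ: split at 2 digits → 54° and 54.4021′; 54 + 54.4021/60 = 54.906702
  S → negative
  Longitude: degrees = first 3 digits = 64, minutes = 53.3658; 64 + 53.3658/60 = 64.889430
  W → negative
Point 5:
  Latitude: split at 2 digits → 15° and 17.8214′; 15 + 17.8214/60 = 15.297023
  N → positive
  λ: degrees = first 3 digits = 167, minutes = 23.5016; 167 + 23.5016/60 = 167.391693
  W → negative
Point 6:
  Latitude: 18.7257′ = 0.312095°; total 43.312095
  hemisphere S, so the sign is −
  λ: 63 + 31.4419/60 = 63.524032
  E ⇒ keep positive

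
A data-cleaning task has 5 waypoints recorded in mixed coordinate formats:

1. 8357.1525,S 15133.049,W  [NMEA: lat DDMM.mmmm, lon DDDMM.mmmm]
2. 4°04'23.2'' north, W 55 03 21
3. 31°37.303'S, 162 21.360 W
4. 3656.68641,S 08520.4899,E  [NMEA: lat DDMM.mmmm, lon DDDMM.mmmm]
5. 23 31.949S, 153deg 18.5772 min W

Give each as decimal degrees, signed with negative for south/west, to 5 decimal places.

1. -83.95254, -151.55082
2. 4.07311, -55.05583
3. -31.62172, -162.35600
4. -36.94477, 85.34150
5. -23.53248, -153.30962

Point 1:
  φ: degrees = first 2 digits = 83, minutes = 57.1525; 83 + 57.1525/60 = 83.952542
  S ⇒ negate
  Longitude: split at 3 digits → 151° and 33.049′; 151 + 33.049/60 = 151.550817
  W ⇒ negate
Point 2:
  φ: 4° + 4/60 + 23.2/3600 = 4 + 0.066667 + 0.006444 = 4.073111
  N → positive
  Longitude: 55° + 3/60 + 21/3600 = 55 + 0.050000 + 0.005833 = 55.055833
  hemisphere W, so the sign is −
Point 3:
  Latitude: 37.303′ = 0.621717°; total 31.621717
  hemisphere S, so the sign is −
  Lon: 162 + 21.36/60 = 162.356000
  W ⇒ negate
Point 4:
  Lat: degrees = first 2 digits = 36, minutes = 56.68641; 36 + 56.68641/60 = 36.944774
  S ⇒ negate
  Longitude: split at 3 digits → 085° and 20.4899′; 85 + 20.4899/60 = 85.341498
  E → positive
Point 5:
  Latitude: 31.949′ = 0.532483°; total 23.532483
  S ⇒ negate
  λ: 18.5772′ = 0.309620°; total 153.309620
  W ⇒ negate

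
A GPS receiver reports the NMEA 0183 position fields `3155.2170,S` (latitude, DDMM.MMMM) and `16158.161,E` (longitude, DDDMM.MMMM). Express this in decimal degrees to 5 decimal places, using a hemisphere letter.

31.92028° S, 161.96935° E

φ: degrees = first 2 digits = 31, minutes = 55.217; 31 + 55.217/60 = 31.920283
Lon: split at 3 digits → 161° and 58.161′; 161 + 58.161/60 = 161.969350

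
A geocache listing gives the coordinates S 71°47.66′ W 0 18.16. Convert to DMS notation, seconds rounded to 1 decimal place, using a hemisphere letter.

Lat: 47.66000′ → 47′ and 0.66000 × 60 = 39.600″
λ: 18.16000′ → 18′ and 0.16000 × 60 = 9.600″

71°47′39.6″ S, 0°18′9.6″ W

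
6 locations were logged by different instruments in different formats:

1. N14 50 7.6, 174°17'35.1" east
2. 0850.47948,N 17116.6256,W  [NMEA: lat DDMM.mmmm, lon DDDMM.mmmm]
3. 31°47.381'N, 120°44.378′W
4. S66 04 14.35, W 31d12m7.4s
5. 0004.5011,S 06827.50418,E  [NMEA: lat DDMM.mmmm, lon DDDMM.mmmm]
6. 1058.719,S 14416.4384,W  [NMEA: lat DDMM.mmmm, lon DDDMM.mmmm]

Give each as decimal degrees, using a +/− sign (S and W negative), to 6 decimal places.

Point 1:
  φ: 14° + 50/60 + 7.6/3600 = 14 + 0.833333 + 0.002111 = 14.8354444
  N → positive
  Longitude: 174° + 17/60 + 35.1/3600 = 174 + 0.283333 + 0.009750 = 174.2930833
  E ⇒ keep positive
Point 2:
  Latitude: degrees = first 2 digits = 8, minutes = 50.47948; 8 + 50.47948/60 = 8.8413247
  N → positive
  Lon: degrees = first 3 digits = 171, minutes = 16.6256; 171 + 16.6256/60 = 171.2770933
  W → negative
Point 3:
  Latitude: 47.381′ = 0.789683°; total 31.7896833
  N ⇒ keep positive
  Lon: 120 + 44.378/60 = 120.7396333
  hemisphere W, so the sign is −
Point 4:
  φ: 66 + 4/60 + 14.35/3600 = 66.0706528
  S ⇒ negate
  Lon: 31° + 12/60 + 7.4/3600 = 31 + 0.200000 + 0.002056 = 31.2020556
  hemisphere W, so the sign is −
Point 5:
  Latitude: degrees = first 2 digits = 0, minutes = 4.5011; 0 + 4.5011/60 = 0.0750183
  S ⇒ negate
  Lon: split at 3 digits → 068° and 27.50418′; 68 + 27.50418/60 = 68.4584030
  E → positive
Point 6:
  Latitude: split at 2 digits → 10° and 58.719′; 10 + 58.719/60 = 10.9786500
  S → negative
  Lon: degrees = first 3 digits = 144, minutes = 16.4384; 144 + 16.4384/60 = 144.2739733
  hemisphere W, so the sign is −

1. 14.835444, 174.293083
2. 8.841325, -171.277093
3. 31.789683, -120.739633
4. -66.070653, -31.202056
5. -0.075018, 68.458403
6. -10.978650, -144.273973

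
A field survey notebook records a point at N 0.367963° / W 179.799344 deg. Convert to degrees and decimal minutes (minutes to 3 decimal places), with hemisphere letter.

0° 22.078′ N, 179° 47.961′ W

Latitude: minutes = (0.367963 − 0) × 60 = 22.07778
Longitude: 179° + 0.799344 × 60 = 179° 47.96064′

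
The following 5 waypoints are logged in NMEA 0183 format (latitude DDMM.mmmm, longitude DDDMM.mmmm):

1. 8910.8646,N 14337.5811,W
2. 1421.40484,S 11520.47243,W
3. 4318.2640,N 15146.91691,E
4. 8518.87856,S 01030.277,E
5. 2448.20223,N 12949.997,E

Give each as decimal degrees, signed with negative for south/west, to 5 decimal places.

Point 1:
  Latitude: split at 2 digits → 89° and 10.8646′; 89 + 10.8646/60 = 89.181077
  N → positive
  λ: degrees = first 3 digits = 143, minutes = 37.5811; 143 + 37.5811/60 = 143.626352
  hemisphere W, so the sign is −
Point 2:
  φ: split at 2 digits → 14° and 21.40484′; 14 + 21.40484/60 = 14.356747
  S → negative
  Lon: degrees = first 3 digits = 115, minutes = 20.47243; 115 + 20.47243/60 = 115.341207
  hemisphere W, so the sign is −
Point 3:
  Latitude: degrees = first 2 digits = 43, minutes = 18.264; 43 + 18.264/60 = 43.304400
  N → positive
  Longitude: split at 3 digits → 151° and 46.91691′; 151 + 46.91691/60 = 151.781949
  E ⇒ keep positive
Point 4:
  Latitude: degrees = first 2 digits = 85, minutes = 18.87856; 85 + 18.87856/60 = 85.314643
  S ⇒ negate
  λ: split at 3 digits → 010° and 30.277′; 10 + 30.277/60 = 10.504617
  E → positive
Point 5:
  Latitude: split at 2 digits → 24° and 48.20223′; 24 + 48.20223/60 = 24.803371
  N → positive
  Lon: degrees = first 3 digits = 129, minutes = 49.997; 129 + 49.997/60 = 129.833283
  E ⇒ keep positive

1. 89.18108, -143.62635
2. -14.35675, -115.34121
3. 43.30440, 151.78195
4. -85.31464, 10.50462
5. 24.80337, 129.83328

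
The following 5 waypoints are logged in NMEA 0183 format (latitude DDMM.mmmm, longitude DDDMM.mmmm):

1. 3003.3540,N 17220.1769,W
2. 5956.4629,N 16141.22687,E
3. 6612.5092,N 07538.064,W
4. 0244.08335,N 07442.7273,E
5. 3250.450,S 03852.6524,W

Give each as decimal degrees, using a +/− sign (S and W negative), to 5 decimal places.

1. 30.05590, -172.33628
2. 59.94105, 161.68711
3. 66.20849, -75.63440
4. 2.73472, 74.71212
5. -32.84083, -38.87754

Point 1:
  φ: split at 2 digits → 30° and 3.354′; 30 + 3.354/60 = 30.055900
  N ⇒ keep positive
  Lon: split at 3 digits → 172° and 20.1769′; 172 + 20.1769/60 = 172.336282
  hemisphere W, so the sign is −
Point 2:
  Latitude: degrees = first 2 digits = 59, minutes = 56.4629; 59 + 56.4629/60 = 59.941048
  N → positive
  Lon: degrees = first 3 digits = 161, minutes = 41.22687; 161 + 41.22687/60 = 161.687115
  E → positive
Point 3:
  Lat: degrees = first 2 digits = 66, minutes = 12.5092; 66 + 12.5092/60 = 66.208487
  N → positive
  Lon: degrees = first 3 digits = 75, minutes = 38.064; 75 + 38.064/60 = 75.634400
  hemisphere W, so the sign is −
Point 4:
  Latitude: split at 2 digits → 02° and 44.08335′; 2 + 44.08335/60 = 2.734723
  N ⇒ keep positive
  Lon: split at 3 digits → 074° and 42.7273′; 74 + 42.7273/60 = 74.712122
  E → positive
Point 5:
  Lat: degrees = first 2 digits = 32, minutes = 50.45; 32 + 50.45/60 = 32.840833
  S → negative
  Lon: split at 3 digits → 038° and 52.6524′; 38 + 52.6524/60 = 38.877540
  W → negative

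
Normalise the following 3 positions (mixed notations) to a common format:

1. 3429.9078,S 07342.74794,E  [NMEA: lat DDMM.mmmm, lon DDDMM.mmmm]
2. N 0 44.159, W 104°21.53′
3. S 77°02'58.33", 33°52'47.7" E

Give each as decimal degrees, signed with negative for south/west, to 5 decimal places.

1. -34.49846, 73.71247
2. 0.73598, -104.35883
3. -77.04954, 33.87992

Point 1:
  Lat: degrees = first 2 digits = 34, minutes = 29.9078; 34 + 29.9078/60 = 34.498463
  S → negative
  Longitude: degrees = first 3 digits = 73, minutes = 42.74794; 73 + 42.74794/60 = 73.712466
  E ⇒ keep positive
Point 2:
  φ: 44.159′ = 0.735983°; total 0.735983
  N ⇒ keep positive
  λ: 21.53′ = 0.358833°; total 104.358833
  W ⇒ negate
Point 3:
  Latitude: 77° + 2/60 + 58.33/3600 = 77 + 0.033333 + 0.016203 = 77.049536
  S ⇒ negate
  Lon: 33° + 52/60 + 47.7/3600 = 33 + 0.866667 + 0.013250 = 33.879917
  E ⇒ keep positive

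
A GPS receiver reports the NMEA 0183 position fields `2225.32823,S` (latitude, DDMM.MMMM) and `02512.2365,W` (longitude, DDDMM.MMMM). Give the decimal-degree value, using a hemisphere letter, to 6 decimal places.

22.422137° S, 25.203942° W

Latitude: split at 2 digits → 22° and 25.32823′; 22 + 25.32823/60 = 22.4221372
λ: split at 3 digits → 025° and 12.2365′; 25 + 12.2365/60 = 25.2039417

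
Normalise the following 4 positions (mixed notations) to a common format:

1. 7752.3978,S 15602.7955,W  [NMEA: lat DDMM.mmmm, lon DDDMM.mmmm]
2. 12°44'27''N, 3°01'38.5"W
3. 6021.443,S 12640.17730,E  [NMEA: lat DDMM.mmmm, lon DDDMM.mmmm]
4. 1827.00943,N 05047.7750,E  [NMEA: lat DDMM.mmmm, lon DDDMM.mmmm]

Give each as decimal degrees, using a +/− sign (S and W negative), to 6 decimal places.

1. -77.873297, -156.046592
2. 12.740833, -3.027361
3. -60.357383, 126.669622
4. 18.450157, 50.796250

Point 1:
  φ: split at 2 digits → 77° and 52.3978′; 77 + 52.3978/60 = 77.8732967
  S ⇒ negate
  Longitude: split at 3 digits → 156° and 2.7955′; 156 + 2.7955/60 = 156.0465917
  W ⇒ negate
Point 2:
  Lat: 12° + 44/60 + 27/3600 = 12 + 0.733333 + 0.007500 = 12.7408333
  N → positive
  Longitude: 1′ + 38.5″ = 1.64167′; 3 + 1.64167/60 = 3.0273611
  W ⇒ negate
Point 3:
  φ: degrees = first 2 digits = 60, minutes = 21.443; 60 + 21.443/60 = 60.3573833
  S ⇒ negate
  λ: degrees = first 3 digits = 126, minutes = 40.1773; 126 + 40.1773/60 = 126.6696217
  E → positive
Point 4:
  φ: degrees = first 2 digits = 18, minutes = 27.00943; 18 + 27.00943/60 = 18.4501572
  N ⇒ keep positive
  Lon: degrees = first 3 digits = 50, minutes = 47.775; 50 + 47.775/60 = 50.7962500
  E → positive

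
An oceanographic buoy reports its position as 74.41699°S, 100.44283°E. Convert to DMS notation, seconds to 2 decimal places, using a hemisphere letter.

74°25′1.16″ S, 100°26′34.19″ E

Lat: whole degrees 74; 25.01940′ → 25′ and 1.1640″
Lon: 0.442830° → 26.56980′; 0.56980 × 60 = 34.1880″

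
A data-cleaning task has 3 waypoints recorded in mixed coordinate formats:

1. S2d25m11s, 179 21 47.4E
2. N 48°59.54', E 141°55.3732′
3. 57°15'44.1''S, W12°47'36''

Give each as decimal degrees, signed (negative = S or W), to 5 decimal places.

Point 1:
  φ: 2° + 25/60 + 11/3600 = 2 + 0.416667 + 0.003056 = 2.419722
  S ⇒ negate
  Longitude: 179° + 21/60 + 47.4/3600 = 179 + 0.350000 + 0.013167 = 179.363167
  E → positive
Point 2:
  φ: 48 + 59.54/60 = 48.992333
  N ⇒ keep positive
  Longitude: 55.3732′ = 0.922887°; total 141.922887
  E → positive
Point 3:
  Lat: 15′ + 44.1″ = 15.73500′; 57 + 15.73500/60 = 57.262250
  hemisphere S, so the sign is −
  Lon: 12° + 47/60 + 36/3600 = 12 + 0.783333 + 0.010000 = 12.793333
  hemisphere W, so the sign is −

1. -2.41972, 179.36317
2. 48.99233, 141.92289
3. -57.26225, -12.79333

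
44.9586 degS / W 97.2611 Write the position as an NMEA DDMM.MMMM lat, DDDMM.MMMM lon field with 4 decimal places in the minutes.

4457.5160,S / 09715.6660,W

φ: fractional part 0.958600 → 57.516000 minutes
Lon: fractional part 0.261100 → 15.666000 minutes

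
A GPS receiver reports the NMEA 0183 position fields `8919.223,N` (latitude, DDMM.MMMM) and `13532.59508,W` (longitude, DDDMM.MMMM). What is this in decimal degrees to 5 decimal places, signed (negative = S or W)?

Lat: degrees = first 2 digits = 89, minutes = 19.223; 89 + 19.223/60 = 89.320383
N → positive
Lon: degrees = first 3 digits = 135, minutes = 32.59508; 135 + 32.59508/60 = 135.543251
hemisphere W, so the sign is −

89.32038, -135.54325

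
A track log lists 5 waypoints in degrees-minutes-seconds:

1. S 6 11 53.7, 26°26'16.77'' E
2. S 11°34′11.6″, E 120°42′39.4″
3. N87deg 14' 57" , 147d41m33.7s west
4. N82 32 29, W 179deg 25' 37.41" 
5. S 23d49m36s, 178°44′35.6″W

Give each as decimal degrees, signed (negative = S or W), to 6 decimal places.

1. -6.198250, 26.437992
2. -11.569889, 120.710944
3. 87.249167, -147.692694
4. 82.541389, -179.427058
5. -23.826667, -178.743222

Point 1:
  φ: 6° + 11/60 + 53.7/3600 = 6 + 0.183333 + 0.014917 = 6.1982500
  S → negative
  λ: 26′ + 16.77″ = 26.27950′; 26 + 26.27950/60 = 26.4379917
  E → positive
Point 2:
  Latitude: 34′ + 11.6″ = 34.19333′; 11 + 34.19333/60 = 11.5698889
  hemisphere S, so the sign is −
  Longitude: 42′ + 39.4″ = 42.65667′; 120 + 42.65667/60 = 120.7109444
  E ⇒ keep positive
Point 3:
  φ: 87° + 14/60 + 57/3600 = 87 + 0.233333 + 0.015833 = 87.2491667
  N ⇒ keep positive
  Longitude: 41′ + 33.7″ = 41.56167′; 147 + 41.56167/60 = 147.6926944
  W → negative
Point 4:
  φ: 82 + 32/60 + 29/3600 = 82.5413889
  N ⇒ keep positive
  Lon: 25′ + 37.41″ = 25.62350′; 179 + 25.62350/60 = 179.4270583
  W ⇒ negate
Point 5:
  Latitude: 23° + 49/60 + 36/3600 = 23 + 0.816667 + 0.010000 = 23.8266667
  S ⇒ negate
  λ: 44′ + 35.6″ = 44.59333′; 178 + 44.59333/60 = 178.7432222
  W → negative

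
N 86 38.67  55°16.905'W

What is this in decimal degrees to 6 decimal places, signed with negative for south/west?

86.644500, -55.281750

Lat: 86 + 38.67/60 = 86.6445000
N ⇒ keep positive
Longitude: 16.905′ = 0.281750°; total 55.2817500
W → negative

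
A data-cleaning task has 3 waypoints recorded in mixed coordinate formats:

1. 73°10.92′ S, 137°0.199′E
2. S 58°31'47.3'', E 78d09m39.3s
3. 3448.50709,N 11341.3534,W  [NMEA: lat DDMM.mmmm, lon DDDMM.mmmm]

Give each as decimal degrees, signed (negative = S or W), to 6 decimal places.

1. -73.182000, 137.003317
2. -58.529806, 78.160917
3. 34.808452, -113.689223

Point 1:
  φ: 73 + 10.92/60 = 73.1820000
  S ⇒ negate
  Longitude: 137 + 0.199/60 = 137.0033167
  E ⇒ keep positive
Point 2:
  Latitude: 58° + 31/60 + 47.3/3600 = 58 + 0.516667 + 0.013139 = 58.5298056
  S ⇒ negate
  Lon: 9′ + 39.3″ = 9.65500′; 78 + 9.65500/60 = 78.1609167
  E ⇒ keep positive
Point 3:
  Latitude: split at 2 digits → 34° and 48.50709′; 34 + 48.50709/60 = 34.8084515
  N ⇒ keep positive
  Lon: split at 3 digits → 113° and 41.3534′; 113 + 41.3534/60 = 113.6892233
  hemisphere W, so the sign is −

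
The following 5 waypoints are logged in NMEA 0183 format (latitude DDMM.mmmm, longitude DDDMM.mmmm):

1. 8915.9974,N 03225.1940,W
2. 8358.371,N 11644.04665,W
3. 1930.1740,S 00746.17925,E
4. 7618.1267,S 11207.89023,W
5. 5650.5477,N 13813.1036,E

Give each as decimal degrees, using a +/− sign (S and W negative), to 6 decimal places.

Point 1:
  Lat: degrees = first 2 digits = 89, minutes = 15.9974; 89 + 15.9974/60 = 89.2666233
  N ⇒ keep positive
  Longitude: degrees = first 3 digits = 32, minutes = 25.194; 32 + 25.194/60 = 32.4199000
  W → negative
Point 2:
  Lat: degrees = first 2 digits = 83, minutes = 58.371; 83 + 58.371/60 = 83.9728500
  N ⇒ keep positive
  Lon: split at 3 digits → 116° and 44.04665′; 116 + 44.04665/60 = 116.7341108
  W ⇒ negate
Point 3:
  Latitude: degrees = first 2 digits = 19, minutes = 30.174; 19 + 30.174/60 = 19.5029000
  S ⇒ negate
  Longitude: degrees = first 3 digits = 7, minutes = 46.17925; 7 + 46.17925/60 = 7.7696542
  E ⇒ keep positive
Point 4:
  φ: split at 2 digits → 76° and 18.1267′; 76 + 18.1267/60 = 76.3021117
  hemisphere S, so the sign is −
  Longitude: split at 3 digits → 112° and 7.89023′; 112 + 7.89023/60 = 112.1315038
  hemisphere W, so the sign is −
Point 5:
  Lat: degrees = first 2 digits = 56, minutes = 50.5477; 56 + 50.5477/60 = 56.8424617
  N → positive
  Lon: split at 3 digits → 138° and 13.1036′; 138 + 13.1036/60 = 138.2183933
  E → positive

1. 89.266623, -32.419900
2. 83.972850, -116.734111
3. -19.502900, 7.769654
4. -76.302112, -112.131504
5. 56.842462, 138.218393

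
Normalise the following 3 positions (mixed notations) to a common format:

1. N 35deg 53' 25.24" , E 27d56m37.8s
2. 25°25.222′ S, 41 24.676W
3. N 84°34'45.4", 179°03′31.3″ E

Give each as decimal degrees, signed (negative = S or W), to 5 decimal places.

Point 1:
  Latitude: 35° + 53/60 + 25.24/3600 = 35 + 0.883333 + 0.007011 = 35.890344
  N → positive
  Longitude: 27 + 56/60 + 37.8/3600 = 27.943833
  E → positive
Point 2:
  Lat: 25.222′ = 0.420367°; total 25.420367
  S → negative
  λ: 41 + 24.676/60 = 41.411267
  W ⇒ negate
Point 3:
  Latitude: 34′ + 45.4″ = 34.75667′; 84 + 34.75667/60 = 84.579278
  N → positive
  Longitude: 179° + 3/60 + 31.3/3600 = 179 + 0.050000 + 0.008694 = 179.058694
  E ⇒ keep positive

1. 35.89034, 27.94383
2. -25.42037, -41.41127
3. 84.57928, 179.05869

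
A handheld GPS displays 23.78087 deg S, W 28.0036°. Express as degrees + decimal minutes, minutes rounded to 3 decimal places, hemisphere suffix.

23° 46.852′ S, 28° 0.216′ W

φ: minutes = (23.780870 − 23) × 60 = 46.85220
Longitude: minutes = (28.003600 − 28) × 60 = 0.21600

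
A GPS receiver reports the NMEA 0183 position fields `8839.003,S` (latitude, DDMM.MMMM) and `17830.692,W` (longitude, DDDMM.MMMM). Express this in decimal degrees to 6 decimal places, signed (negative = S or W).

-88.650050, -178.511533

φ: split at 2 digits → 88° and 39.003′; 88 + 39.003/60 = 88.6500500
S ⇒ negate
Lon: degrees = first 3 digits = 178, minutes = 30.692; 178 + 30.692/60 = 178.5115333
hemisphere W, so the sign is −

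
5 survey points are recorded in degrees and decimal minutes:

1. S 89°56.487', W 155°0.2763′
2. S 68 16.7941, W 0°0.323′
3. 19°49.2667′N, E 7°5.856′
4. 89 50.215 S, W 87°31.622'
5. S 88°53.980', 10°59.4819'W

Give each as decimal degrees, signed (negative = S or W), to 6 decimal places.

1. -89.941450, -155.004605
2. -68.279902, -0.005383
3. 19.821112, 7.097600
4. -89.836917, -87.527033
5. -88.899667, -10.991365

Point 1:
  Latitude: 56.487′ = 0.941450°; total 89.9414500
  S → negative
  Lon: 155 + 0.2763/60 = 155.0046050
  W → negative
Point 2:
  φ: 16.7941′ = 0.279902°; total 68.2799017
  hemisphere S, so the sign is −
  λ: 0 + 0.323/60 = 0.0053833
  W ⇒ negate
Point 3:
  Latitude: 49.2667′ = 0.821112°; total 19.8211117
  N → positive
  λ: 5.856′ = 0.097600°; total 7.0976000
  E ⇒ keep positive
Point 4:
  φ: 89 + 50.215/60 = 89.8369167
  S → negative
  Longitude: 87 + 31.622/60 = 87.5270333
  W → negative
Point 5:
  Lat: 53.98′ = 0.899667°; total 88.8996667
  S → negative
  Longitude: 59.4819′ = 0.991365°; total 10.9913650
  W → negative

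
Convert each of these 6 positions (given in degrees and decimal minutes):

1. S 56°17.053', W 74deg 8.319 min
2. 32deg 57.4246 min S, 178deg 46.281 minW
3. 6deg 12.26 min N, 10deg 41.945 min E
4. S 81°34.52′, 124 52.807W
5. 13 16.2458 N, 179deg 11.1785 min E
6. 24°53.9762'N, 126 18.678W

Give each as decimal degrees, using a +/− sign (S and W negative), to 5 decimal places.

1. -56.28422, -74.13865
2. -32.95708, -178.77135
3. 6.20433, 10.69908
4. -81.57533, -124.88012
5. 13.27076, 179.18631
6. 24.89960, -126.31130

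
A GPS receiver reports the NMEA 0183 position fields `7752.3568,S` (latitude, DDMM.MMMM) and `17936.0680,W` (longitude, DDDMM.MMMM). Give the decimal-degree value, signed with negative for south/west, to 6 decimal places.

φ: split at 2 digits → 77° and 52.3568′; 77 + 52.3568/60 = 77.8726133
S → negative
Longitude: degrees = first 3 digits = 179, minutes = 36.068; 179 + 36.068/60 = 179.6011333
hemisphere W, so the sign is −

-77.872613, -179.601133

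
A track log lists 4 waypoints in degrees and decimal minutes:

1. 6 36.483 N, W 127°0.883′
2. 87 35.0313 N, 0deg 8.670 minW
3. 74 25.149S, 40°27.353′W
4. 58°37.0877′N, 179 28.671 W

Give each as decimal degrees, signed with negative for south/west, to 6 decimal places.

1. 6.608050, -127.014717
2. 87.583855, -0.144500
3. -74.419150, -40.455883
4. 58.618128, -179.477850

Point 1:
  Lat: 36.483′ = 0.608050°; total 6.6080500
  N → positive
  Longitude: 127 + 0.883/60 = 127.0147167
  W ⇒ negate
Point 2:
  Latitude: 35.0313′ = 0.583855°; total 87.5838550
  N ⇒ keep positive
  λ: 0 + 8.67/60 = 0.1445000
  hemisphere W, so the sign is −
Point 3:
  φ: 25.149′ = 0.419150°; total 74.4191500
  S → negative
  Longitude: 27.353′ = 0.455883°; total 40.4558833
  W ⇒ negate
Point 4:
  Latitude: 58 + 37.0877/60 = 58.6181283
  N ⇒ keep positive
  Longitude: 28.671′ = 0.477850°; total 179.4778500
  W → negative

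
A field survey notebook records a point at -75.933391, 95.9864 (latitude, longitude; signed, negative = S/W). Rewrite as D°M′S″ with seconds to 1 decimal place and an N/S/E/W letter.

75°56′0.2″ S, 95°59′11.0″ E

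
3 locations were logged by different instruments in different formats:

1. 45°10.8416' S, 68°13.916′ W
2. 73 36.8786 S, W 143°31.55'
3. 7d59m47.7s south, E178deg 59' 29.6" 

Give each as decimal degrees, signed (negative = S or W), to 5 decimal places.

1. -45.18069, -68.23193
2. -73.61464, -143.52583
3. -7.99658, 178.99156

Point 1:
  Latitude: 45 + 10.8416/60 = 45.180693
  S ⇒ negate
  Lon: 68 + 13.916/60 = 68.231933
  hemisphere W, so the sign is −
Point 2:
  Latitude: 36.8786′ = 0.614643°; total 73.614643
  hemisphere S, so the sign is −
  λ: 31.55′ = 0.525833°; total 143.525833
  W ⇒ negate
Point 3:
  φ: 7 + 59/60 + 47.7/3600 = 7.996583
  hemisphere S, so the sign is −
  λ: 178° + 59/60 + 29.6/3600 = 178 + 0.983333 + 0.008222 = 178.991556
  E ⇒ keep positive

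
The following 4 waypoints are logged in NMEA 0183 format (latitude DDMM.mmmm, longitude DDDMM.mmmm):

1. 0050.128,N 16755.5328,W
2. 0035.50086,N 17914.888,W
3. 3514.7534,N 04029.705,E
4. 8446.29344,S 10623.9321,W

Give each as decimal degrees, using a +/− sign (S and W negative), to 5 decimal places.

1. 0.83547, -167.92555
2. 0.59168, -179.24813
3. 35.24589, 40.49508
4. -84.77156, -106.39887

Point 1:
  Lat: degrees = first 2 digits = 0, minutes = 50.128; 0 + 50.128/60 = 0.835467
  N ⇒ keep positive
  Longitude: split at 3 digits → 167° and 55.5328′; 167 + 55.5328/60 = 167.925547
  W → negative
Point 2:
  Lat: degrees = first 2 digits = 0, minutes = 35.50086; 0 + 35.50086/60 = 0.591681
  N → positive
  Lon: degrees = first 3 digits = 179, minutes = 14.888; 179 + 14.888/60 = 179.248133
  W ⇒ negate
Point 3:
  φ: degrees = first 2 digits = 35, minutes = 14.7534; 35 + 14.7534/60 = 35.245890
  N → positive
  Lon: split at 3 digits → 040° and 29.705′; 40 + 29.705/60 = 40.495083
  E → positive
Point 4:
  Latitude: split at 2 digits → 84° and 46.29344′; 84 + 46.29344/60 = 84.771557
  S → negative
  λ: degrees = first 3 digits = 106, minutes = 23.9321; 106 + 23.9321/60 = 106.398868
  W → negative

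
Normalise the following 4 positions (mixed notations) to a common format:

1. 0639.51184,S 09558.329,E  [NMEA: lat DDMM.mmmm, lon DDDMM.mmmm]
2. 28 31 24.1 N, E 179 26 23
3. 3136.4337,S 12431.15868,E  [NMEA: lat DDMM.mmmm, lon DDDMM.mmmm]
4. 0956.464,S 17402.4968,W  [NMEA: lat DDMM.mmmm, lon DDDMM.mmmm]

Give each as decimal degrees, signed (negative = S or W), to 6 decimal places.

1. -6.658531, 95.972150
2. 28.523361, 179.439722
3. -31.607228, 124.519311
4. -9.941067, -174.041613

Point 1:
  Latitude: split at 2 digits → 06° and 39.51184′; 6 + 39.51184/60 = 6.6585307
  hemisphere S, so the sign is −
  Longitude: degrees = first 3 digits = 95, minutes = 58.329; 95 + 58.329/60 = 95.9721500
  E → positive
Point 2:
  Lat: 28° + 31/60 + 24.1/3600 = 28 + 0.516667 + 0.006694 = 28.5233611
  N ⇒ keep positive
  Lon: 26′ + 23″ = 26.38333′; 179 + 26.38333/60 = 179.4397222
  E ⇒ keep positive
Point 3:
  Latitude: split at 2 digits → 31° and 36.4337′; 31 + 36.4337/60 = 31.6072283
  hemisphere S, so the sign is −
  Longitude: degrees = first 3 digits = 124, minutes = 31.15868; 124 + 31.15868/60 = 124.5193113
  E ⇒ keep positive
Point 4:
  φ: split at 2 digits → 09° and 56.464′; 9 + 56.464/60 = 9.9410667
  S ⇒ negate
  λ: split at 3 digits → 174° and 2.4968′; 174 + 2.4968/60 = 174.0416133
  W → negative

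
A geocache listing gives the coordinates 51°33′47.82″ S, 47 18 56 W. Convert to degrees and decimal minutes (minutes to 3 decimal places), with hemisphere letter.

Latitude: seconds/60 = 0.79700; minutes = 33 + 0.79700 = 33.79700
Longitude: seconds/60 = 0.93333; minutes = 18 + 0.93333 = 18.93333

51° 33.797′ S, 47° 18.933′ W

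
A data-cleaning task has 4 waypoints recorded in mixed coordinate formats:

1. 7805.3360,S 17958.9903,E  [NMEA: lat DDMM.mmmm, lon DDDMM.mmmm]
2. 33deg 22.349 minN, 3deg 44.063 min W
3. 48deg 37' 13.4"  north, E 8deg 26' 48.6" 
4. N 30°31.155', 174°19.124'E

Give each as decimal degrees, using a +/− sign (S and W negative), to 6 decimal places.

Point 1:
  φ: split at 2 digits → 78° and 5.336′; 78 + 5.336/60 = 78.0889333
  S ⇒ negate
  Lon: degrees = first 3 digits = 179, minutes = 58.9903; 179 + 58.9903/60 = 179.9831717
  E → positive
Point 2:
  φ: 33 + 22.349/60 = 33.3724833
  N ⇒ keep positive
  Longitude: 3 + 44.063/60 = 3.7343833
  W ⇒ negate
Point 3:
  Lat: 48° + 37/60 + 13.4/3600 = 48 + 0.616667 + 0.003722 = 48.6203889
  N ⇒ keep positive
  Longitude: 26′ + 48.6″ = 26.81000′; 8 + 26.81000/60 = 8.4468333
  E → positive
Point 4:
  Latitude: 30 + 31.155/60 = 30.5192500
  N → positive
  Longitude: 174 + 19.124/60 = 174.3187333
  E ⇒ keep positive

1. -78.088933, 179.983172
2. 33.372483, -3.734383
3. 48.620389, 8.446833
4. 30.519250, 174.318733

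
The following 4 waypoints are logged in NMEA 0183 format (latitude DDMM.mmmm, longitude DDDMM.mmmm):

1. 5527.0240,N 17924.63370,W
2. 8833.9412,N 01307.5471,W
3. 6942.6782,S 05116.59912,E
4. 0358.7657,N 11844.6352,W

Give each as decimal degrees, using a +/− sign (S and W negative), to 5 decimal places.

1. 55.45040, -179.41056
2. 88.56569, -13.12579
3. -69.71130, 51.27665
4. 3.97943, -118.74392

Point 1:
  Latitude: degrees = first 2 digits = 55, minutes = 27.024; 55 + 27.024/60 = 55.450400
  N ⇒ keep positive
  Lon: split at 3 digits → 179° and 24.6337′; 179 + 24.6337/60 = 179.410562
  W → negative
Point 2:
  Lat: split at 2 digits → 88° and 33.9412′; 88 + 33.9412/60 = 88.565687
  N ⇒ keep positive
  Longitude: split at 3 digits → 013° and 7.5471′; 13 + 7.5471/60 = 13.125785
  hemisphere W, so the sign is −
Point 3:
  Lat: split at 2 digits → 69° and 42.6782′; 69 + 42.6782/60 = 69.711303
  S ⇒ negate
  Longitude: split at 3 digits → 051° and 16.59912′; 51 + 16.59912/60 = 51.276652
  E ⇒ keep positive
Point 4:
  Latitude: split at 2 digits → 03° and 58.7657′; 3 + 58.7657/60 = 3.979428
  N ⇒ keep positive
  Lon: degrees = first 3 digits = 118, minutes = 44.6352; 118 + 44.6352/60 = 118.743920
  W ⇒ negate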